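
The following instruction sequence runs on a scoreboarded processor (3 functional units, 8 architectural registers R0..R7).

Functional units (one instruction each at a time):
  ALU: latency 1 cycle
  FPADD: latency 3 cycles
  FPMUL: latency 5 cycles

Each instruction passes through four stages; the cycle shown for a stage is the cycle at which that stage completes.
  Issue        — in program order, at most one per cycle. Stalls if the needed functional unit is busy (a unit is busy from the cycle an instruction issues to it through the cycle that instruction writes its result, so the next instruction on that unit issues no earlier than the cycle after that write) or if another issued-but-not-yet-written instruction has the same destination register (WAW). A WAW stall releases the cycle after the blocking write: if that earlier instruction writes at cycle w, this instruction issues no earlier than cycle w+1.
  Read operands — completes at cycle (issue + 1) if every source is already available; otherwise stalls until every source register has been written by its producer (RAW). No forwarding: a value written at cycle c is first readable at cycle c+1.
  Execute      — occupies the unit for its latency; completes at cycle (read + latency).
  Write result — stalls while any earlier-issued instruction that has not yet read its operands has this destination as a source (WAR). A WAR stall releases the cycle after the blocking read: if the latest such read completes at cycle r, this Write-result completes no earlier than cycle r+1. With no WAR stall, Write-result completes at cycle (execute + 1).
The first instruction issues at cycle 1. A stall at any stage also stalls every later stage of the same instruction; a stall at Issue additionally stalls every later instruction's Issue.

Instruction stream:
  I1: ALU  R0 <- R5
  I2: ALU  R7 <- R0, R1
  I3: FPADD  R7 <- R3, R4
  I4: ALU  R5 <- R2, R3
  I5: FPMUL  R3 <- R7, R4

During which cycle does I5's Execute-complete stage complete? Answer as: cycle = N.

cycle = 20

[1] issue I1 (ALU)
[2] I1 read-ops
[3] I1 finished on ALU
[4] I1→R0
[5] issue I2 (ALU)
[6] I2 read-ops
[7] I2 finished on ALU
[8] I2→R7
[9] issue I3 (FPADD)
[10] I3 read-ops | issue I4 (ALU)
[11] I4 read-ops | issue I5 (FPMUL)
[12] I4 finished on ALU
[13] I3 finished on FPADD | I4→R5
[14] I3→R7
[15] I5 read-ops
[20] I5 finished on FPMUL
[21] I5→R3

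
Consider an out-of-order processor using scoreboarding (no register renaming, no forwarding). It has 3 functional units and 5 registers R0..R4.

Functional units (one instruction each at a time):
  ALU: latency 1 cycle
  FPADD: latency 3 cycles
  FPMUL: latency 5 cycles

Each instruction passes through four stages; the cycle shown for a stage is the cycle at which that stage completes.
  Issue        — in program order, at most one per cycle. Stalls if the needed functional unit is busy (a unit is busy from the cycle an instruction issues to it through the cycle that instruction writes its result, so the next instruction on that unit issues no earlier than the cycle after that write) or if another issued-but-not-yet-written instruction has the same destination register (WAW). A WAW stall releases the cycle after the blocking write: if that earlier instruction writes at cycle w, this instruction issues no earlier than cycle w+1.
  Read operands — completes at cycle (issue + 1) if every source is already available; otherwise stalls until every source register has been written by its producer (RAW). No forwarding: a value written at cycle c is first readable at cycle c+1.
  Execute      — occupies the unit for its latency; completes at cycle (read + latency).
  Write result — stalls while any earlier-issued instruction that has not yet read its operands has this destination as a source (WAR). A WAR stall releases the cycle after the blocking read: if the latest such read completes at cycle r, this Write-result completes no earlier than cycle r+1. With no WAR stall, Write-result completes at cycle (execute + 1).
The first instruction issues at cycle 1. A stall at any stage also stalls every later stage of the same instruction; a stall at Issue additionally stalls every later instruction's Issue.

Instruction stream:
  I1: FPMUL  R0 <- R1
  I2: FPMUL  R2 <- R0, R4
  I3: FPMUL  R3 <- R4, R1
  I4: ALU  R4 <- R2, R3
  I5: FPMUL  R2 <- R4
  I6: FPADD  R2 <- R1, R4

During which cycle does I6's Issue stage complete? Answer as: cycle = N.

c1: I1 issues→FPMUL
c2: I1 reads
c7: I1 exec-done
c8: I1 writes R0
c9: I2 issues→FPMUL
c10: I2 reads
c15: I2 exec-done
c16: I2 writes R2
c17: I3 issues→FPMUL
c18: I3 reads · I4 issues→ALU
c23: I3 exec-done
c24: I3 writes R3
c25: I4 reads · I5 issues→FPMUL
c26: I4 exec-done
c27: I4 writes R4
c28: I5 reads
c33: I5 exec-done
c34: I5 writes R2
c35: I6 issues→FPADD
c36: I6 reads
c39: I6 exec-done
c40: I6 writes R2

cycle = 35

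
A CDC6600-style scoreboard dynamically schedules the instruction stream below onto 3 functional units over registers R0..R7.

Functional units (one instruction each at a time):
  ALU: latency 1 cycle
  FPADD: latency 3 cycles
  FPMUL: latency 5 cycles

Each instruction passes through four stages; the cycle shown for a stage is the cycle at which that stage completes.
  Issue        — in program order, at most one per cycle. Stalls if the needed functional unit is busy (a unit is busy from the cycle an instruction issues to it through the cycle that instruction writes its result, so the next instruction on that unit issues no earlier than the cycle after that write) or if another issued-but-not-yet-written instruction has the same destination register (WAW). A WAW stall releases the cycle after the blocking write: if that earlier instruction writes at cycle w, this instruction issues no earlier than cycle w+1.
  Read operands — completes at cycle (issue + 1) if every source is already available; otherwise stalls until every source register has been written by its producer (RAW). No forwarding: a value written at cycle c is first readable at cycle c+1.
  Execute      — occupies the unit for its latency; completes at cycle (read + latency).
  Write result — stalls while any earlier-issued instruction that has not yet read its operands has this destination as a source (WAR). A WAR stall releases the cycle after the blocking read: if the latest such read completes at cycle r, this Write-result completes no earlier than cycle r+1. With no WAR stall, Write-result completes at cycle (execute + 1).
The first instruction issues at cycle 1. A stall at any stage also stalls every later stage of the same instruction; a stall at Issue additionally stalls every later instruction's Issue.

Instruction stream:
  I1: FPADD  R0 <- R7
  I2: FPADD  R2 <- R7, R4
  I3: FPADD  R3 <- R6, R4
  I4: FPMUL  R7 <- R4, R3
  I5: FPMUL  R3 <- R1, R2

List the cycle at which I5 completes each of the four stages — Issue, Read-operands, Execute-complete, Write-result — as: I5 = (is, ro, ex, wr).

[1] I1 dispatched to FPADD
[2] I1 operands ready
[5] I1 complete
[6] R0←I1
[7] I2 dispatched to FPADD
[8] I2 operands ready
[11] I2 complete
[12] R2←I2
[13] I3 dispatched to FPADD
[14] I3 operands ready | I4 dispatched to FPMUL
[17] I3 complete
[18] R3←I3
[19] I4 operands ready
[24] I4 complete
[25] R7←I4
[26] I5 dispatched to FPMUL
[27] I5 operands ready
[32] I5 complete
[33] R3←I5

I5 = (26, 27, 32, 33)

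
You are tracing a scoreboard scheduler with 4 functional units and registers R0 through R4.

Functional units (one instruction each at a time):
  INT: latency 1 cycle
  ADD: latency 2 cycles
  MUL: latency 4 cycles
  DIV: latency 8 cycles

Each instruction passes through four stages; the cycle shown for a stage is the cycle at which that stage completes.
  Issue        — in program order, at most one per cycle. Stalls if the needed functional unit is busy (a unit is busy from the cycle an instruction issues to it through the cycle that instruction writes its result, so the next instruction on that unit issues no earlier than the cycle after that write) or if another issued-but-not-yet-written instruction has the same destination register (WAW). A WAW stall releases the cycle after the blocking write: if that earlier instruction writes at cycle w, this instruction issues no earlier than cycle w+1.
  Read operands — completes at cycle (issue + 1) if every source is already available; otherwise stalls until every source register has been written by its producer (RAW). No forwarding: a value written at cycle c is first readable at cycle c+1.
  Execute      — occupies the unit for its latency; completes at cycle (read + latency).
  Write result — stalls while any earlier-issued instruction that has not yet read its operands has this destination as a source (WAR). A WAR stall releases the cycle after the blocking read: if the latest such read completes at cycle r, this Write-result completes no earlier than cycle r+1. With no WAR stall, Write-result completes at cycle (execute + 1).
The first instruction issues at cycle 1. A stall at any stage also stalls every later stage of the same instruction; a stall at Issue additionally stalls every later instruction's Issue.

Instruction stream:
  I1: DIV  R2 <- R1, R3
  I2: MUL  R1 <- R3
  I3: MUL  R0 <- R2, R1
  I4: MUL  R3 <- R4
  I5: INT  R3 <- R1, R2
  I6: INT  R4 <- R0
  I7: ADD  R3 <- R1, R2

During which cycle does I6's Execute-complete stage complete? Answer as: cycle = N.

cycle = 31

  I1 | 1 | 2 | 10 | 11
  I2 | 2 | 3 | 7 | 8
  I3 | 9 | 12 | 16 | 17   struct: MUL busy until I2 writes@8 · RAW R2: wait I1 write@11
  I4 | 18 | 19 | 23 | 24   struct: MUL busy until I3 writes@17
  I5 | 25 | 26 | 27 | 28   WAW R3: wait I4 write@24
  I6 | 29 | 30 | 31 | 32   struct: INT busy until I5 writes@28
  I7 | 30 | 31 | 33 | 34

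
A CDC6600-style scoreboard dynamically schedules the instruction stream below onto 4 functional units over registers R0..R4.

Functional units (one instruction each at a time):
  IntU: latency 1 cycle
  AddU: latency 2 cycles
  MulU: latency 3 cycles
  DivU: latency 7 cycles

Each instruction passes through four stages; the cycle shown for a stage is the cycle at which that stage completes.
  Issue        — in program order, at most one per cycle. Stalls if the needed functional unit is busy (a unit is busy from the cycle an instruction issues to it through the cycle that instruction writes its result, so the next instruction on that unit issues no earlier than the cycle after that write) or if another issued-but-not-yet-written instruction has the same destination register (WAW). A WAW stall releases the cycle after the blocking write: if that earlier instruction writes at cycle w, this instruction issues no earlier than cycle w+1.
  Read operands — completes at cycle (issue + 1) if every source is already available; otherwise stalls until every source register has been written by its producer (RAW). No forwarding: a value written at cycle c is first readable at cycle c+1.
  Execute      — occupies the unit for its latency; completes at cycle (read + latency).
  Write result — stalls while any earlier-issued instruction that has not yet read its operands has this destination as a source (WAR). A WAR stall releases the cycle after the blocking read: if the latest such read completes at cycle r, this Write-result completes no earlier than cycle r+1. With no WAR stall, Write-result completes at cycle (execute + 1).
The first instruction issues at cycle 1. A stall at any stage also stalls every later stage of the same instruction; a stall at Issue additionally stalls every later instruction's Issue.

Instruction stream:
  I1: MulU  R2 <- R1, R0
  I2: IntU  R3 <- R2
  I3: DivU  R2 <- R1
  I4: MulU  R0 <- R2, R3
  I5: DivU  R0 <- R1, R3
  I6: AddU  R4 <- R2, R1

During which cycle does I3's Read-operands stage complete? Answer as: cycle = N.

t=1  I1 dispatched to MulU
t=2  I1 operands ready | I2 dispatched to IntU
t=5  I1 complete
t=6  R2←I1
t=7  I2 operands ready | I3 dispatched to DivU
t=8  I2 complete | I3 operands ready | I4 dispatched to MulU
t=9  R3←I2
t=15  I3 complete
t=16  R2←I3
t=17  I4 operands ready
t=20  I4 complete
t=21  R0←I4
t=22  I5 dispatched to DivU
t=23  I5 operands ready | I6 dispatched to AddU
t=24  I6 operands ready
t=26  I6 complete
t=27  R4←I6
t=30  I5 complete
t=31  R0←I5

cycle = 8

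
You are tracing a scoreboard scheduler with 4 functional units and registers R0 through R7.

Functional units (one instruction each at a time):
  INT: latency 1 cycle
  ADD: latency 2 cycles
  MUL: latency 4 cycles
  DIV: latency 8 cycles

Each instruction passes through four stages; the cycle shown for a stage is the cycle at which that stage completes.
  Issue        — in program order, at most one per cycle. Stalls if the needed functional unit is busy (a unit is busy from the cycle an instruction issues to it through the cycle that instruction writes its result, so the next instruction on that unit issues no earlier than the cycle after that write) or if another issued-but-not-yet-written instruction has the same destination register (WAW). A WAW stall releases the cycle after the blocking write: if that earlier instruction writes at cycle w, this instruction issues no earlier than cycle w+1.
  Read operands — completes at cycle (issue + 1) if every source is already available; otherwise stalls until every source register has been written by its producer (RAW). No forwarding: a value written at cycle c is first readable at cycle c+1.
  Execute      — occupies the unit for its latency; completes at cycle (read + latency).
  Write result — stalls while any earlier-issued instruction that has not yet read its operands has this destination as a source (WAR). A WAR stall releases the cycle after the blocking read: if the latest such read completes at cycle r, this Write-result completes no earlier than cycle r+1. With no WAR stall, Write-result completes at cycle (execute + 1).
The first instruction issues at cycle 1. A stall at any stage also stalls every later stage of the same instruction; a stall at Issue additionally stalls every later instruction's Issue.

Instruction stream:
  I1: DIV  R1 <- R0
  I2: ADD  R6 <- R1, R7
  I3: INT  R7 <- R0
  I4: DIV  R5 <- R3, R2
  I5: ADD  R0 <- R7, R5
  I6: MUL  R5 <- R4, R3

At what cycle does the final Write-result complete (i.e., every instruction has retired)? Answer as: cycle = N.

[I1] 1/2/10/11
[I2] 2/12/14/15  (RAW R1: wait I1 write@11)
[I3] 3/4/5/13  (WAR R7: wait I2 read@12)
[I4] 12/13/21/22  (struct: DIV busy until I1 writes@11)
[I5] 16/23/25/26  (struct: ADD busy until I2 writes@15; RAW R5: wait I4 write@22)
[I6] 23/24/28/29  (WAW R5: wait I4 write@22)

cycle = 29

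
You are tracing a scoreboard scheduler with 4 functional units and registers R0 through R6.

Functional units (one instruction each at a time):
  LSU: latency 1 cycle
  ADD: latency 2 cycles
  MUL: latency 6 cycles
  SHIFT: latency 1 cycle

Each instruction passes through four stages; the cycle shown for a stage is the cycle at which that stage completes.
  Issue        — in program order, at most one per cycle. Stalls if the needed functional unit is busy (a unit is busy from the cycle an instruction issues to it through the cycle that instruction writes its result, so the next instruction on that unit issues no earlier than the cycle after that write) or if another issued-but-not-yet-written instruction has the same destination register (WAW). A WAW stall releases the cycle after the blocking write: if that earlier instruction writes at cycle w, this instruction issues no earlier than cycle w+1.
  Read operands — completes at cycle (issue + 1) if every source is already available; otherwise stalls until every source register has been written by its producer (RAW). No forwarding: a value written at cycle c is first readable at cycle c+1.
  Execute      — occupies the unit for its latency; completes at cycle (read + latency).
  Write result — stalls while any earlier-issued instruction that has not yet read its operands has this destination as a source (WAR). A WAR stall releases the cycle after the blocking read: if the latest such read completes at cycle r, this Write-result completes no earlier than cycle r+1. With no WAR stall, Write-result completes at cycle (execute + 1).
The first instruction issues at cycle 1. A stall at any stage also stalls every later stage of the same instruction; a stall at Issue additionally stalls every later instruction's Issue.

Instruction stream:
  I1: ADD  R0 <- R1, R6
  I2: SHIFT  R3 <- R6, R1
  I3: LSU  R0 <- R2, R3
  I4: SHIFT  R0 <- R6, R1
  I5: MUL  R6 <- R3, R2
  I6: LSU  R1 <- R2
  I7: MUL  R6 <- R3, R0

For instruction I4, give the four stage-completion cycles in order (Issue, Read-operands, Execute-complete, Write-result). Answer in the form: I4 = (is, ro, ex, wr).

I4 = (10, 11, 12, 13)

[1] I1 issues→ADD
[2] I1 reads; I2 issues→SHIFT
[3] I2 reads
[4] I1 exec-done; I2 exec-done
[5] I1 writes R0; I2 writes R3
[6] I3 issues→LSU
[7] I3 reads
[8] I3 exec-done
[9] I3 writes R0
[10] I4 issues→SHIFT
[11] I4 reads; I5 issues→MUL
[12] I4 exec-done; I5 reads; I6 issues→LSU
[13] I4 writes R0; I6 reads
[14] I6 exec-done
[15] I6 writes R1
[18] I5 exec-done
[19] I5 writes R6
[20] I7 issues→MUL
[21] I7 reads
[27] I7 exec-done
[28] I7 writes R6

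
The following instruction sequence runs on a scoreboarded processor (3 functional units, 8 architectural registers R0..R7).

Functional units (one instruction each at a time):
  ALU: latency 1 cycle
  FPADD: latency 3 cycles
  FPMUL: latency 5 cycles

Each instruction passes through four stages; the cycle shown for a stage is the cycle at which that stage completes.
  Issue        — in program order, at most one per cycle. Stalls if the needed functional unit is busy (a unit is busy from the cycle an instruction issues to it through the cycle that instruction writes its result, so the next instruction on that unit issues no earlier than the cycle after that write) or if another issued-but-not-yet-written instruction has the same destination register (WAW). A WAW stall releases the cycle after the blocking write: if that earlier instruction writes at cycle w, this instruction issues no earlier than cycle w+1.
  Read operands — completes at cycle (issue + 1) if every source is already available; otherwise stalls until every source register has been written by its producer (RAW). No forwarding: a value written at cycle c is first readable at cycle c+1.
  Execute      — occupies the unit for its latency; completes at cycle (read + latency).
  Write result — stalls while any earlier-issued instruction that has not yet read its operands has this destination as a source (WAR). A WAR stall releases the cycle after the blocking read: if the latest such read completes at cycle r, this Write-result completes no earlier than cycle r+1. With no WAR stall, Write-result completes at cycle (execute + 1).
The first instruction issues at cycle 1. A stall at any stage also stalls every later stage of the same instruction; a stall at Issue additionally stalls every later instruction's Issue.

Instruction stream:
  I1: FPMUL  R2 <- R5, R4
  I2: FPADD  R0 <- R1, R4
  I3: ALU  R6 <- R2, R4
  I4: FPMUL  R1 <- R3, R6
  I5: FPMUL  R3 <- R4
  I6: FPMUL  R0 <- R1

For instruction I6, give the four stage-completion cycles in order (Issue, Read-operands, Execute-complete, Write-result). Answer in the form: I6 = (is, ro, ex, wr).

I6 = (27, 28, 33, 34)

I1 -> (1, 2, 7, 8)
I2 -> (2, 3, 6, 7)
I3 -> (3, 9, 10, 11)  // RAW R2: wait I1 write@8
I4 -> (9, 12, 17, 18)  // struct: FPMUL busy until I1 writes@8, RAW R6: wait I3 write@11
I5 -> (19, 20, 25, 26)  // struct: FPMUL busy until I4 writes@18
I6 -> (27, 28, 33, 34)  // struct: FPMUL busy until I5 writes@26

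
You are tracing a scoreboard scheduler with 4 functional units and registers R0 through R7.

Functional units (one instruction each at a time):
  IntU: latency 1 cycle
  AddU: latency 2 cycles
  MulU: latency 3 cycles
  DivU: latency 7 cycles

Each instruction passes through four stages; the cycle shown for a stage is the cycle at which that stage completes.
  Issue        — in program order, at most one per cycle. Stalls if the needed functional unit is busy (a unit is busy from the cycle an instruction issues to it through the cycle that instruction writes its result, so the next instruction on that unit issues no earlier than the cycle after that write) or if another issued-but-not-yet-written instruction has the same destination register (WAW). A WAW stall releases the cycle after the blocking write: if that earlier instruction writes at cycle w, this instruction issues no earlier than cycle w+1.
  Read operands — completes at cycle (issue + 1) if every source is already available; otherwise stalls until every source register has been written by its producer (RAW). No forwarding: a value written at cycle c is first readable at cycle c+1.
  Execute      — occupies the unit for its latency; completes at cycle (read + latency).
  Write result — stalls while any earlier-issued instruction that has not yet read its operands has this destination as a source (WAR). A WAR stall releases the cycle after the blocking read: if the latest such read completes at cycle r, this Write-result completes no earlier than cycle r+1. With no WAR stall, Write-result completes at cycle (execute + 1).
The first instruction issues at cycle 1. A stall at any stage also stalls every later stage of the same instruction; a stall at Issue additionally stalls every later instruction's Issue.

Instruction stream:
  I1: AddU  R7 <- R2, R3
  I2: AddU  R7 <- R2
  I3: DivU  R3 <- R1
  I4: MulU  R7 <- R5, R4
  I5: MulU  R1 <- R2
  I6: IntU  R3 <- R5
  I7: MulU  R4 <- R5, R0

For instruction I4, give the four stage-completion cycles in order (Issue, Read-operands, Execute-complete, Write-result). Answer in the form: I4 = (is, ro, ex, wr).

I1 -> (1, 2, 4, 5)
I2 -> (6, 7, 9, 10)  // struct: AddU busy until I1 writes@5
I3 -> (7, 8, 15, 16)
I4 -> (11, 12, 15, 16)  // WAW R7: wait I2 write@10
I5 -> (17, 18, 21, 22)  // struct: MulU busy until I4 writes@16
I6 -> (18, 19, 20, 21)
I7 -> (23, 24, 27, 28)  // struct: MulU busy until I5 writes@22

I4 = (11, 12, 15, 16)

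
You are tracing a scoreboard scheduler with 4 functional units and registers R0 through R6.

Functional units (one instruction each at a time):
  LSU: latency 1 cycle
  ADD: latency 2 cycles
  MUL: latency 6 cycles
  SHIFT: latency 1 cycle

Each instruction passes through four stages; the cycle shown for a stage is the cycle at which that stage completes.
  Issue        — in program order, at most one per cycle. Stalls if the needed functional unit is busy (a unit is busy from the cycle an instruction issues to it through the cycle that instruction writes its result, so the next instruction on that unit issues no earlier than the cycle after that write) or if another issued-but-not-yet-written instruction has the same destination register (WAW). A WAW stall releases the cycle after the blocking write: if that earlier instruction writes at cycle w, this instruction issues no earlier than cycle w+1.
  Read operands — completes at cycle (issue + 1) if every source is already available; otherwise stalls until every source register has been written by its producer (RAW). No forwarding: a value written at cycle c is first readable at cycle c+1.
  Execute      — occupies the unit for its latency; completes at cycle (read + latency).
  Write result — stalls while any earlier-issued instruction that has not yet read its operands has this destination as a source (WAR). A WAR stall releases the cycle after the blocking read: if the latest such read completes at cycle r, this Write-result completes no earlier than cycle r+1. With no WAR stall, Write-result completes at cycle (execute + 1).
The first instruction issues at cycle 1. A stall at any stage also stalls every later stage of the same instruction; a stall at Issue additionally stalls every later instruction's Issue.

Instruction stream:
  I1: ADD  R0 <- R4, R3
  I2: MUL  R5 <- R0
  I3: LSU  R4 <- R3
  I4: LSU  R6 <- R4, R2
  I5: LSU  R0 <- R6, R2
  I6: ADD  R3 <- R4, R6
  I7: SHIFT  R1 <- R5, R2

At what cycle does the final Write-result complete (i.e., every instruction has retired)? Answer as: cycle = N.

cycle = 16

t=1  issue I1 (ADD)
t=2  I1 read-ops, issue I2 (MUL)
t=3  issue I3 (LSU)
t=4  I1 finished on ADD, I3 read-ops
t=5  I1→R0, I3 finished on LSU
t=6  I2 read-ops, I3→R4
t=7  issue I4 (LSU)
t=8  I4 read-ops
t=9  I4 finished on LSU
t=10  I4→R6
t=11  issue I5 (LSU)
t=12  I2 finished on MUL, I5 read-ops, issue I6 (ADD)
t=13  I2→R5, I5 finished on LSU, I6 read-ops, issue I7 (SHIFT)
t=14  I5→R0, I7 read-ops
t=15  I6 finished on ADD, I7 finished on SHIFT
t=16  I6→R3, I7→R1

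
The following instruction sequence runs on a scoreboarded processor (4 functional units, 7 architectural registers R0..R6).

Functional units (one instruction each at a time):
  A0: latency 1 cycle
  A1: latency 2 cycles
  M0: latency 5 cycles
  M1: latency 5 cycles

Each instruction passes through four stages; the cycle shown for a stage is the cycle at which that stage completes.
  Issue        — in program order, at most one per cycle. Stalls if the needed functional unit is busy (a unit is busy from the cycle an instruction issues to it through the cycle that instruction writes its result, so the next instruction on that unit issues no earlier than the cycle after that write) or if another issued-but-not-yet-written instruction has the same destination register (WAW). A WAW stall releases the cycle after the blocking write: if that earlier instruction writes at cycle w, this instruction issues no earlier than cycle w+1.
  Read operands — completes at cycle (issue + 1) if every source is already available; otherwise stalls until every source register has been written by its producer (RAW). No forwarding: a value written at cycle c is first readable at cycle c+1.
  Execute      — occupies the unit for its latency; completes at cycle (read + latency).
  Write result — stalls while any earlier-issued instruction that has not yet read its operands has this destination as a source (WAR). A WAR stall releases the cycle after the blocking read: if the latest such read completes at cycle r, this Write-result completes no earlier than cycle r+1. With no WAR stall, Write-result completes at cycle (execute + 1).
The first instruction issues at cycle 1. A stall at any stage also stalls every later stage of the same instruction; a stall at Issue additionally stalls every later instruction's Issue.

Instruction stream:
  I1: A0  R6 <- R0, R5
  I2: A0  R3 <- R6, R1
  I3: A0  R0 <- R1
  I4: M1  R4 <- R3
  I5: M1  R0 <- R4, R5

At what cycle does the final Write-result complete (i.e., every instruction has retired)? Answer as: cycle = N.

cycle = 25

[1] issue I1 (A0)
[2] I1 read-ops
[3] I1 finished on A0
[4] I1→R6
[5] issue I2 (A0)
[6] I2 read-ops
[7] I2 finished on A0
[8] I2→R3
[9] issue I3 (A0)
[10] I3 read-ops | issue I4 (M1)
[11] I3 finished on A0 | I4 read-ops
[12] I3→R0
[16] I4 finished on M1
[17] I4→R4
[18] issue I5 (M1)
[19] I5 read-ops
[24] I5 finished on M1
[25] I5→R0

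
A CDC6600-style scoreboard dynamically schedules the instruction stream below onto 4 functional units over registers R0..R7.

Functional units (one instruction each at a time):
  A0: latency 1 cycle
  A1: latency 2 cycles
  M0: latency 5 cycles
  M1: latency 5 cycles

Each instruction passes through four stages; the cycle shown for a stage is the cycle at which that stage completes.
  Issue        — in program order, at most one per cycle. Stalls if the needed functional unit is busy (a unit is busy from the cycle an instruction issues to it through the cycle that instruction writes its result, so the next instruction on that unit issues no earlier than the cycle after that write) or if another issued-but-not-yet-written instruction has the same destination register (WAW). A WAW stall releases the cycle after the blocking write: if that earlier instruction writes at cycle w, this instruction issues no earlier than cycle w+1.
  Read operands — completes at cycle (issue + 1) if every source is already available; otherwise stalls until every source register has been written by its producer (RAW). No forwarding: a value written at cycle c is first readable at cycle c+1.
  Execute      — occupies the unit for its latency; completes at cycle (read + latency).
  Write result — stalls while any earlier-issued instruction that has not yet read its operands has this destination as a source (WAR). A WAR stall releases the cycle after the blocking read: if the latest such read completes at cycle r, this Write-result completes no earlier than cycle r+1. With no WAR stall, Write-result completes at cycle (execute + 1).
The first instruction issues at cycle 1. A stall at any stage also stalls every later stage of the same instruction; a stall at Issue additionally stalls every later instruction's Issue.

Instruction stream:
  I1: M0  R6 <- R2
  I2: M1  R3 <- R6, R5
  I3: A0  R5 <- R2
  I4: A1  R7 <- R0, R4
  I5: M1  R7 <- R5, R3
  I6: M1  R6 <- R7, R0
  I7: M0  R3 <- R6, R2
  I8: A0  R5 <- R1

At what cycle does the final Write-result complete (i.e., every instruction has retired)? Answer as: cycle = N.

c1: I1 dispatched to M0
c2: I1 operands ready, I2 dispatched to M1
c3: I3 dispatched to A0
c4: I3 operands ready, I4 dispatched to A1
c5: I3 complete, I4 operands ready
c7: I1 complete, I4 complete
c8: R6←I1, R7←I4
c9: I2 operands ready
c10: R5←I3
c14: I2 complete
c15: R3←I2
c16: I5 dispatched to M1
c17: I5 operands ready
c22: I5 complete
c23: R7←I5
c24: I6 dispatched to M1
c25: I6 operands ready, I7 dispatched to M0
c26: I8 dispatched to A0
c27: I8 operands ready
c28: I8 complete
c29: R5←I8
c30: I6 complete
c31: R6←I6
c32: I7 operands ready
c37: I7 complete
c38: R3←I7

cycle = 38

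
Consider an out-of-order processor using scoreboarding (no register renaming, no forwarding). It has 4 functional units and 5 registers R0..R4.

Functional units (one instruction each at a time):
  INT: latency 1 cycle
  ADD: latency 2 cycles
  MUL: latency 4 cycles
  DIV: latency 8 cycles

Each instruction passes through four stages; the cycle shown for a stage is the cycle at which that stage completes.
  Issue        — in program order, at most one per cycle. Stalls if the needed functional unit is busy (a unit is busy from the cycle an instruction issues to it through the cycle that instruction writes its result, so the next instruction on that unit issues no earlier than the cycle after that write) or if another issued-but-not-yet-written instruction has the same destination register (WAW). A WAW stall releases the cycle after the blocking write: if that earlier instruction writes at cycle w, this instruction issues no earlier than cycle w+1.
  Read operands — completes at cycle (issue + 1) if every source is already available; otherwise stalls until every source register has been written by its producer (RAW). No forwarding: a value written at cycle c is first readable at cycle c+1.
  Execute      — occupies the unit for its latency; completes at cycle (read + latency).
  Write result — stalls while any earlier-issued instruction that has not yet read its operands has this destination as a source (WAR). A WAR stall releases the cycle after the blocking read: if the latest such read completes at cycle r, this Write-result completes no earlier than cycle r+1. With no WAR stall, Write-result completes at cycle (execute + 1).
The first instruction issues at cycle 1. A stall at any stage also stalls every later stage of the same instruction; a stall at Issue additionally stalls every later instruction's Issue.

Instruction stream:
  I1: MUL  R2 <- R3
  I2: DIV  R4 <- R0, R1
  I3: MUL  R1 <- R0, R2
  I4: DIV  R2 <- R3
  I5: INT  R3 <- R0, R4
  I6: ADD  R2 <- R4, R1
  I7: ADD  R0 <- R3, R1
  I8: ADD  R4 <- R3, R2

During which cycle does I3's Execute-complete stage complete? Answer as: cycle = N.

c1: issue I1 (MUL)
c2: I1 read-ops · issue I2 (DIV)
c3: I2 read-ops
c6: I1 finished on MUL
c7: I1→R2
c8: issue I3 (MUL)
c9: I3 read-ops
c11: I2 finished on DIV
c12: I2→R4
c13: I3 finished on MUL · issue I4 (DIV)
c14: I3→R1 · I4 read-ops · issue I5 (INT)
c15: I5 read-ops
c16: I5 finished on INT
c17: I5→R3
c22: I4 finished on DIV
c23: I4→R2
c24: issue I6 (ADD)
c25: I6 read-ops
c27: I6 finished on ADD
c28: I6→R2
c29: issue I7 (ADD)
c30: I7 read-ops
c32: I7 finished on ADD
c33: I7→R0
c34: issue I8 (ADD)
c35: I8 read-ops
c37: I8 finished on ADD
c38: I8→R4

cycle = 13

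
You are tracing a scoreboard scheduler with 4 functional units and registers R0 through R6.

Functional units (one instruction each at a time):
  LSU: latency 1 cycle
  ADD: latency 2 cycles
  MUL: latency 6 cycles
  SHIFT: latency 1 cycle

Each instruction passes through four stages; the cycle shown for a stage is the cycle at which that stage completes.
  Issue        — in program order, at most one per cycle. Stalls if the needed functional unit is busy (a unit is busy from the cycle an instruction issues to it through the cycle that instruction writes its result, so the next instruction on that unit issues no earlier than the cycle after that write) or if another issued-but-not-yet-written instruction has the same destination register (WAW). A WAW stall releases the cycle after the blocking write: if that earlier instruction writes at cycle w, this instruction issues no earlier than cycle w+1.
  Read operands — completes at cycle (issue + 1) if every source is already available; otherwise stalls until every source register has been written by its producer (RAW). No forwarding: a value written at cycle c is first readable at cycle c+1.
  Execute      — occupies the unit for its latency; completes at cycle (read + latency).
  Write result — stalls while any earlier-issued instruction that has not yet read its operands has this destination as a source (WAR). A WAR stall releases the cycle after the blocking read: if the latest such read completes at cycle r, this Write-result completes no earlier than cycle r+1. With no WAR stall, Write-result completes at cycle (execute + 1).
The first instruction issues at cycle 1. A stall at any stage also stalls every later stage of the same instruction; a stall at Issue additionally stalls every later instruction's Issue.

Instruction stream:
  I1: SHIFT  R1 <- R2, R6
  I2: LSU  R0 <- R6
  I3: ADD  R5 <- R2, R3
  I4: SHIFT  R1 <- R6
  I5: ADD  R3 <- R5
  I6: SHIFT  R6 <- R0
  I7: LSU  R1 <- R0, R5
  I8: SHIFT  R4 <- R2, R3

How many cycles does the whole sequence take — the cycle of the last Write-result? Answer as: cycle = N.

cycle = 16

cycle 1: I1→SHIFT
cycle 2: I1 RO | I2→LSU
cycle 3: I1 EX | I2 RO | I3→ADD
cycle 4: I1 WR R1 | I2 EX | I3 RO
cycle 5: I2 WR R0 | I4→SHIFT
cycle 6: I3 EX | I4 RO
cycle 7: I3 WR R5 | I4 EX
cycle 8: I4 WR R1 | I5→ADD
cycle 9: I5 RO | I6→SHIFT
cycle 10: I6 RO | I7→LSU
cycle 11: I5 EX | I6 EX | I7 RO
cycle 12: I5 WR R3 | I6 WR R6 | I7 EX
cycle 13: I7 WR R1 | I8→SHIFT
cycle 14: I8 RO
cycle 15: I8 EX
cycle 16: I8 WR R4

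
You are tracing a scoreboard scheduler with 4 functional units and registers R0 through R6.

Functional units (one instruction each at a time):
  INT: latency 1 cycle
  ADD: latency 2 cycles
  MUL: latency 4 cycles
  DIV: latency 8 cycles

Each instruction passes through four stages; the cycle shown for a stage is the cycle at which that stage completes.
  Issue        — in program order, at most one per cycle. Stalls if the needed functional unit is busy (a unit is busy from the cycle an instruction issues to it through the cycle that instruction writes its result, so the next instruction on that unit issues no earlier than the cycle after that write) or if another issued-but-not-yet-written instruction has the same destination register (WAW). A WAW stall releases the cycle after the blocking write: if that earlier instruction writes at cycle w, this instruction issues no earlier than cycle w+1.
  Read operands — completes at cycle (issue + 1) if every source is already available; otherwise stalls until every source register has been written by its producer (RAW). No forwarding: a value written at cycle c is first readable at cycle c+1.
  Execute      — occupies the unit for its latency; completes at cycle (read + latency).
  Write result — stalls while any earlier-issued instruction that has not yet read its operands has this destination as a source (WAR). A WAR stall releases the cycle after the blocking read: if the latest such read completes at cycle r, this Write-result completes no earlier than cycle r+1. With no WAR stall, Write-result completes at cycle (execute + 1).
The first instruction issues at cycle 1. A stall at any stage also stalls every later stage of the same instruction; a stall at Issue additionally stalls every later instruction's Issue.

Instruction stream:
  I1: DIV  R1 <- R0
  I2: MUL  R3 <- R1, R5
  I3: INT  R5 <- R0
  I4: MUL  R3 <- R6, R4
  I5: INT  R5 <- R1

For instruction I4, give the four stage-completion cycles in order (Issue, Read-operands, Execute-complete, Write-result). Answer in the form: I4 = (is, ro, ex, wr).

I4 = (18, 19, 23, 24)

[I1] 1/2/10/11
[I2] 2/12/16/17  (RAW R1: wait I1 write@11)
[I3] 3/4/5/13  (WAR R5: wait I2 read@12)
[I4] 18/19/23/24  (struct: MUL busy until I2 writes@17)
[I5] 19/20/21/22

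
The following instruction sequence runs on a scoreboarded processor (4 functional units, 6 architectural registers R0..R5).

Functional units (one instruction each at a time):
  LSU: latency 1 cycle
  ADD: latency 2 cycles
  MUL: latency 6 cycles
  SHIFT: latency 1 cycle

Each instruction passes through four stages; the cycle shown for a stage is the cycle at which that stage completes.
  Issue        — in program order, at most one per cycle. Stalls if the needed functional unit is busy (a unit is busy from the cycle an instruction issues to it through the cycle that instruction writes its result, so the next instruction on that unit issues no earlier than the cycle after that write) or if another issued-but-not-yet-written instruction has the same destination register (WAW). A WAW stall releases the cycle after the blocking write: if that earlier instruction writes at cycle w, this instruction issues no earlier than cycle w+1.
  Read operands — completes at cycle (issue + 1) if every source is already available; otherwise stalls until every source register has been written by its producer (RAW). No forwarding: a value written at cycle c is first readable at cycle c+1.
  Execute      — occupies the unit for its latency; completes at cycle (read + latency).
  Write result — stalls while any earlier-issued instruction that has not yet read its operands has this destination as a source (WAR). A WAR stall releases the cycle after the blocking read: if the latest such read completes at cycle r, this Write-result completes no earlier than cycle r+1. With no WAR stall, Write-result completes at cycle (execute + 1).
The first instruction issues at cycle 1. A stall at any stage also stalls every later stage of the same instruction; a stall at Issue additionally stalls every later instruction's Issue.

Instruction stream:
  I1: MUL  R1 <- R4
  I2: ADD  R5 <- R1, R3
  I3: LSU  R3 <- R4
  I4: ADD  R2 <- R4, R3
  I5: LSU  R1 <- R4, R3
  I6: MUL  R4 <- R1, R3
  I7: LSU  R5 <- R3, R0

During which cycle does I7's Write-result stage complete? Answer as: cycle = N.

[I1] 1/2/8/9
[I2] 2/10/12/13  (RAW R1: wait I1 write@9)
[I3] 3/4/5/11  (WAR R3: wait I2 read@10)
[I4] 14/15/17/18  (struct: ADD busy until I2 writes@13)
[I5] 15/16/17/18
[I6] 16/19/25/26  (RAW R1: wait I5 write@18)
[I7] 19/20/21/22  (struct: LSU busy until I5 writes@18)

cycle = 22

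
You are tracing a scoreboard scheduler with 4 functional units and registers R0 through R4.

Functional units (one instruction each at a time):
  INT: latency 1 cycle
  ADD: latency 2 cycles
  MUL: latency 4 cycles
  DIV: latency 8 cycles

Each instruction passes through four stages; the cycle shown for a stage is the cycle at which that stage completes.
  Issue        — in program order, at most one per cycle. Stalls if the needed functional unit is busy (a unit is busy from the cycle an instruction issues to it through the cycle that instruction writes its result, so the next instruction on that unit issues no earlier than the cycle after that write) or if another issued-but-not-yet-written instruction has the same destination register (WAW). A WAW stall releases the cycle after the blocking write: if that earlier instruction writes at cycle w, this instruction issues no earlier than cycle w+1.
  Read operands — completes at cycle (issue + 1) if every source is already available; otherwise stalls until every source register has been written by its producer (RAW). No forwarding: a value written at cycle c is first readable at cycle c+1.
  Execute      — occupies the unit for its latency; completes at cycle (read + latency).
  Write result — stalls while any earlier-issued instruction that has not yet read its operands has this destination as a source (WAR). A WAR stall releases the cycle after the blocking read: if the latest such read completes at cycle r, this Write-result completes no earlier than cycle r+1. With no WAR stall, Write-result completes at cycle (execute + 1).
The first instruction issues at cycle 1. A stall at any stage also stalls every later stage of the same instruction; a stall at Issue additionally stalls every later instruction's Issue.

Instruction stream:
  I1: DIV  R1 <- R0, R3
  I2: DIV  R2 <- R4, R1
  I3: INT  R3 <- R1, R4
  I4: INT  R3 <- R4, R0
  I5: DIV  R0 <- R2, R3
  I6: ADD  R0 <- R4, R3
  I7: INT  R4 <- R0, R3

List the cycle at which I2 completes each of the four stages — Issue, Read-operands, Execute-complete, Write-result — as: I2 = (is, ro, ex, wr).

t=1  issue I1 (DIV)
t=2  I1 read-ops
t=10  I1 finished on DIV
t=11  I1→R1
t=12  issue I2 (DIV)
t=13  I2 read-ops · issue I3 (INT)
t=14  I3 read-ops
t=15  I3 finished on INT
t=16  I3→R3
t=17  issue I4 (INT)
t=18  I4 read-ops
t=19  I4 finished on INT
t=20  I4→R3
t=21  I2 finished on DIV
t=22  I2→R2
t=23  issue I5 (DIV)
t=24  I5 read-ops
t=32  I5 finished on DIV
t=33  I5→R0
t=34  issue I6 (ADD)
t=35  I6 read-ops · issue I7 (INT)
t=37  I6 finished on ADD
t=38  I6→R0
t=39  I7 read-ops
t=40  I7 finished on INT
t=41  I7→R4

I2 = (12, 13, 21, 22)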